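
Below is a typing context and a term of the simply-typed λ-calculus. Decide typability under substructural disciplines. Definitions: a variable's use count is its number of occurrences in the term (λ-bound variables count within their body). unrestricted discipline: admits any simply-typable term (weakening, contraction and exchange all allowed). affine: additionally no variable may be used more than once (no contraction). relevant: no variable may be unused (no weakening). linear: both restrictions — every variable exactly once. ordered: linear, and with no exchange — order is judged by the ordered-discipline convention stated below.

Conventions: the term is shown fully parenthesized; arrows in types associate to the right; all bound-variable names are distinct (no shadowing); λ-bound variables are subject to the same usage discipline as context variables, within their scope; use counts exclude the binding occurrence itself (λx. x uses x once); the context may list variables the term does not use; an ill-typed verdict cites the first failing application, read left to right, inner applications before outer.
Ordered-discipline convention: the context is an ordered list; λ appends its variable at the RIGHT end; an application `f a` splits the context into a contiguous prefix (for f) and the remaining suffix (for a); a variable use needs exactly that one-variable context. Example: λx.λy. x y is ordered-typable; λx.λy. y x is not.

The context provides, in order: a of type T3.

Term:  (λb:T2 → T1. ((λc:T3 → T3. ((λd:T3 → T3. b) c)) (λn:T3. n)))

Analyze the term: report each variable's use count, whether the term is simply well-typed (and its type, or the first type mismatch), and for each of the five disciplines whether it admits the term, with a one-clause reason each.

counts: a ×0; b (λ-bound) ×1; c (λ-bound) ×1; d (λ-bound) ×0; n (λ-bound) ×1
order of uses: b, c, n
typing: well-typed — term : (T2 → T1) → T2 → T1
ordered ✗ (needs weakening: a, d unused)
linear ✗ (needs weakening: a, d unused)
affine ✓ (no duplicate uses among a, b, c, d, n)
relevant ✗ (needs weakening: a, d unused)
unrestricted ✓ (well-typed at (T2 → T1) → T2 → T1; no restrictions here)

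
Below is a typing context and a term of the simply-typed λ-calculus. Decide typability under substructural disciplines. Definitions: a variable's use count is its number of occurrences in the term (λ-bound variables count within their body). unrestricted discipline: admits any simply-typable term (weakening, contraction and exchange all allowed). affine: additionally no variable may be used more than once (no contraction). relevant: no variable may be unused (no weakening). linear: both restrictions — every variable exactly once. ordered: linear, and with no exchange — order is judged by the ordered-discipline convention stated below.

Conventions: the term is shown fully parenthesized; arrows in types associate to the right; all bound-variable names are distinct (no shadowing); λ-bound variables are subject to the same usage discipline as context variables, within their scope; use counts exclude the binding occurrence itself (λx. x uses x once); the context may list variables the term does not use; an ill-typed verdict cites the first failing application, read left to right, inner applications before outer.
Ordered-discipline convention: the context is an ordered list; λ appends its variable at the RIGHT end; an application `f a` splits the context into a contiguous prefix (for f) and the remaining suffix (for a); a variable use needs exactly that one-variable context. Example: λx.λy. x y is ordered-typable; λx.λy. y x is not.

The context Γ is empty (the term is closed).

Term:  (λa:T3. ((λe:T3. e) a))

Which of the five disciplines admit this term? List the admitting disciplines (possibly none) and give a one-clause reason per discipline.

accepted by: ordered, linear, affine, relevant, unrestricted
counts: a (bound): 1; e (bound): 1
use order (left to right): e, a
typing: well-typed — term : T3 -> T3
ordered: ✓ — one use each (a, e); ordered split holds
linear: ✓ — each of a, e used exactly once
affine: ✓ — no duplicate uses among a, e
relevant: ✓ — every one of a, e appears
unrestricted: ✓ — type-checks (T3 -> T3) and nothing is barred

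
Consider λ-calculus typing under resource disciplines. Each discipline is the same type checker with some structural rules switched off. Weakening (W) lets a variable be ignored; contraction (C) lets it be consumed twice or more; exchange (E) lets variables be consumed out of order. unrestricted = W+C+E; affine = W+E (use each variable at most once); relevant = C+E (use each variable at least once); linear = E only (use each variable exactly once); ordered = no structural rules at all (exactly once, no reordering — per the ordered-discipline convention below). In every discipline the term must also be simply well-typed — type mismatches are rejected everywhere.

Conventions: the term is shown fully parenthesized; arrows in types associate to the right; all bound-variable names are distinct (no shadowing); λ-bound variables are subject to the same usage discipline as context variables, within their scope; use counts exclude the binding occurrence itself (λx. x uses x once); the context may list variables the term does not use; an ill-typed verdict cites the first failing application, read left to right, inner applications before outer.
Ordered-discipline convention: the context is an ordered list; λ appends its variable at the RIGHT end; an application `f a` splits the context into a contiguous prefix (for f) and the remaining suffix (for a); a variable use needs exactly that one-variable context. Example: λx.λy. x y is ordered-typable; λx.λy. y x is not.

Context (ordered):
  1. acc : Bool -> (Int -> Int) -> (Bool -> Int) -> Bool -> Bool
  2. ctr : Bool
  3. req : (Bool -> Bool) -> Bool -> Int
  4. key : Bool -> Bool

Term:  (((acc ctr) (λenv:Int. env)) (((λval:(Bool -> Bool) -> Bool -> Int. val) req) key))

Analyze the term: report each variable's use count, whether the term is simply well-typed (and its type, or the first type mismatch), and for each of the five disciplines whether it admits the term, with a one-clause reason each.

use counts: acc ×1; ctr ×1; req ×1; key ×1; env [bound] ×1; val [bound] ×1
left-to-right use order: acc, ctr, env, val, req, key
typing: well-typed — term : Bool -> Bool
ordered ✓ (acc, ctr, req, key, env, val: once each, no exchange needed)
linear ✓ (each of acc, ctr, req, key, env, val used exactly once)
affine ✓ (no duplicate uses among acc, ctr, req, key, env, val)
relevant ✓ (every one of acc, ctr, req, key, env, val appears)
unrestricted ✓ (well-typed at Bool -> Bool; no restrictions here)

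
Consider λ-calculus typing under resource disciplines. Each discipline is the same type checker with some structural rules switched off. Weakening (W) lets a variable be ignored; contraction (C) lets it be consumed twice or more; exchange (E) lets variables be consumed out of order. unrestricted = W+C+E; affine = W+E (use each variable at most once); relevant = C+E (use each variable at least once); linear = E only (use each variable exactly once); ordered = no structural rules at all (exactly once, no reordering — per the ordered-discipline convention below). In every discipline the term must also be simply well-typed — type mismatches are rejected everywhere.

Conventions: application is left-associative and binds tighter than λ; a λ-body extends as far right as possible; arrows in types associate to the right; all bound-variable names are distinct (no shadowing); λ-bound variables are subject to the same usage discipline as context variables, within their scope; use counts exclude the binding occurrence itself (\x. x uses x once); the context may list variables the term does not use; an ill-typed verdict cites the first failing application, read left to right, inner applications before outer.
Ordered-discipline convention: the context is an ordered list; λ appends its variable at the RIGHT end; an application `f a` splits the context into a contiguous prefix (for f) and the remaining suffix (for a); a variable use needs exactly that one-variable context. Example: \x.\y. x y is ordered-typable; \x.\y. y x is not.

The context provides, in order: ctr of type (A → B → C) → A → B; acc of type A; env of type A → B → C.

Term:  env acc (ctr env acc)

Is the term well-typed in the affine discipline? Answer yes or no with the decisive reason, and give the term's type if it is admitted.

no — repeated use of acc ×2, env ×2
use counts: ctr: 1; acc: 2; env: 2
use order (left to right): env, acc, ctr, env, acc
typing: ✓ — C
all disciplines: ordered ✗, linear ✗, affine ✗, relevant ✓, unrestricted ✓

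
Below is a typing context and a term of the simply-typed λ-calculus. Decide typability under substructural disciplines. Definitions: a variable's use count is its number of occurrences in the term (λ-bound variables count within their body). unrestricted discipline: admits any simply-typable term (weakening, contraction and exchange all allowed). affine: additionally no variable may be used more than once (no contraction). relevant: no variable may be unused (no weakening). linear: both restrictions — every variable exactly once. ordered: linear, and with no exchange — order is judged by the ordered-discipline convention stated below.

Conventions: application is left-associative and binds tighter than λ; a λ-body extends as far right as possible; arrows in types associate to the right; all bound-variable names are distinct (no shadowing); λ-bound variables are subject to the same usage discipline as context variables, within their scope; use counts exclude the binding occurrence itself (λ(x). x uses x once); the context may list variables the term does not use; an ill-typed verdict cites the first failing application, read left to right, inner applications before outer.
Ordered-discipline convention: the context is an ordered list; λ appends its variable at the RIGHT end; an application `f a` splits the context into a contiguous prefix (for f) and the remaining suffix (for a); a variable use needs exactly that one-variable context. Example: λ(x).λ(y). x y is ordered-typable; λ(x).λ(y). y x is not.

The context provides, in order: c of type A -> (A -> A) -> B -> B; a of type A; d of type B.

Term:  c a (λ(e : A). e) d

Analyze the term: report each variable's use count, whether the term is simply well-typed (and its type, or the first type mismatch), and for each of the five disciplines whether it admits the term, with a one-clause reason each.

counts: c: 1×; a: 1×; d: 1×; e [bound]: 1×
use order (left to right): c, a, e, d
typing: well-typed at B
ordered ✓ (c, a, d, e once each; derivable with no W/C/E)
linear ✓ (exactly-once usage across c, a, d, e)
affine ✓ (none of c, a, d, e used more than once)
relevant ✓ (c, a, d, e: all used, weakening unneeded)
unrestricted ✓ (simply typable at B; W, C, E all held)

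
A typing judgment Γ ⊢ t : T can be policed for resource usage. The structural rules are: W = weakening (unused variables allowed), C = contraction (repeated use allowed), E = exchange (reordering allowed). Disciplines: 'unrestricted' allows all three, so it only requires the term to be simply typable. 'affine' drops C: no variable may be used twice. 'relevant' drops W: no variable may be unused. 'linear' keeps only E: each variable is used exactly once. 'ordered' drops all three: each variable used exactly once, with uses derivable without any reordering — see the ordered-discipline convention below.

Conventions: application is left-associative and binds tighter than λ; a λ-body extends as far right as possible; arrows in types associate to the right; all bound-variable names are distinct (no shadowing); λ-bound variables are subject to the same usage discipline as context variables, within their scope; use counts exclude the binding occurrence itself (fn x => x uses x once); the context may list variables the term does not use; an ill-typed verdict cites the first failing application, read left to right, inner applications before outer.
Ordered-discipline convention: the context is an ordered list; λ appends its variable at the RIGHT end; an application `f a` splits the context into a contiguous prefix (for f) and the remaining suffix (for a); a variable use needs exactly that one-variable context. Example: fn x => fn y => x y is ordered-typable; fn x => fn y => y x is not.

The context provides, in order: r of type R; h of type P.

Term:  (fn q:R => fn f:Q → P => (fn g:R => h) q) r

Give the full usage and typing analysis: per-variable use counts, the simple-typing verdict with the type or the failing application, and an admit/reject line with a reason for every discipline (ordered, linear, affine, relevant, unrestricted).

variable uses: r: 1; h: 1; q (λ-bound): 1; f (λ-bound): 0; g (λ-bound): 0
uses in reading order: h, q, r
typing: well-typed at (Q → P) → P
ordered: ✗ — needs weakening: f, g unused
linear: ✗ — needs weakening: f, g unused
affine: ✓ — no duplicate uses among r, h, q, f, g
relevant: ✗ — needs weakening: f, g unused
unrestricted: ✓ — type-checks ((Q → P) → P) and nothing is barred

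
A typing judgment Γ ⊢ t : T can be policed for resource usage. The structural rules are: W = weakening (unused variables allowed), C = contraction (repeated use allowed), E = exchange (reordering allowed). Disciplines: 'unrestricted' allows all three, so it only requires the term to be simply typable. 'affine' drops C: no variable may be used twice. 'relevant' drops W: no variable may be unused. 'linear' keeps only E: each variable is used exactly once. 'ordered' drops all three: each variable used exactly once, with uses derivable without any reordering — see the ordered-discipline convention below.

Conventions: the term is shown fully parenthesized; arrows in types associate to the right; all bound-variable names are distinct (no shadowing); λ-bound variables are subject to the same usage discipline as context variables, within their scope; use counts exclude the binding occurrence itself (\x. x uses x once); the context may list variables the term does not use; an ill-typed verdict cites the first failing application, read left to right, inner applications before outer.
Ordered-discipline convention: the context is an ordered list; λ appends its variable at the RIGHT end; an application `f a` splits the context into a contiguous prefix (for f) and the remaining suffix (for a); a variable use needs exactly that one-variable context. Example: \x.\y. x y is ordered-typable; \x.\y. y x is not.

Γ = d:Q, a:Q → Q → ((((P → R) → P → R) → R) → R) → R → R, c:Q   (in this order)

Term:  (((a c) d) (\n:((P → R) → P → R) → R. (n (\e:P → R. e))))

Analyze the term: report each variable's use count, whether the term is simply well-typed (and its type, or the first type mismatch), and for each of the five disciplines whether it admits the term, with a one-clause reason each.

counts: d ×1, a ×1, c ×1, n (λ-bound) ×1, e (λ-bound) ×1
use order (left to right): a, c, d, n, e
typing: well-typed — term : R → R
ordered: ✗, needs exchange: uses follow a, c, d, n, e
linear: ✓, each of d, a, c, n, e used exactly once
affine: ✓, at most one use each (d, a, c, n, e)
relevant: ✓, d, a, c, n, e: all used, weakening unneeded
unrestricted: ✓, simply typable at R → R; W, C, E all held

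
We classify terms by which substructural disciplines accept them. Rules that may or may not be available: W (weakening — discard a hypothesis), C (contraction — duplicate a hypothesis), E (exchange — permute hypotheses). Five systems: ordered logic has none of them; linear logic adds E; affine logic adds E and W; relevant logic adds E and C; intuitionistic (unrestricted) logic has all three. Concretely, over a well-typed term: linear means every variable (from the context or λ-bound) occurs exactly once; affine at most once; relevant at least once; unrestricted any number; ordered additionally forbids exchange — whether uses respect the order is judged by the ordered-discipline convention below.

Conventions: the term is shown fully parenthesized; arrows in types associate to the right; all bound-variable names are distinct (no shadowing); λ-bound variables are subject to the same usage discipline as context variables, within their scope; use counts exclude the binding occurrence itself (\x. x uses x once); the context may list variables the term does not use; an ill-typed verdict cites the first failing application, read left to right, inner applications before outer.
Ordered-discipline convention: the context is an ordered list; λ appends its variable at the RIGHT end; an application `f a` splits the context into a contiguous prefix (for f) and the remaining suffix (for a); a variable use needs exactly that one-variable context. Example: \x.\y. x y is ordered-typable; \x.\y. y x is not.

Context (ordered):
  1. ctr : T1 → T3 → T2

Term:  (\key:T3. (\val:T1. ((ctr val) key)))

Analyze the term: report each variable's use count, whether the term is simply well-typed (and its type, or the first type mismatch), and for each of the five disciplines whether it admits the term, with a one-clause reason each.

variable uses: ctr ×1; key (bound) ×1; val (bound) ×1
uses in reading order: ctr, val, key
typing: well-typed at T3 → T1 → T2
ordered: ✗ — needs exchange: uses follow ctr, val, key
linear: ✓ — each of ctr, key, val used exactly once
affine: ✓ — at most one use each (ctr, key, val)
relevant: ✓ — ctr, key, val: all used, weakening unneeded
unrestricted: ✓ — type-checks (T3 → T1 → T2) and nothing is barred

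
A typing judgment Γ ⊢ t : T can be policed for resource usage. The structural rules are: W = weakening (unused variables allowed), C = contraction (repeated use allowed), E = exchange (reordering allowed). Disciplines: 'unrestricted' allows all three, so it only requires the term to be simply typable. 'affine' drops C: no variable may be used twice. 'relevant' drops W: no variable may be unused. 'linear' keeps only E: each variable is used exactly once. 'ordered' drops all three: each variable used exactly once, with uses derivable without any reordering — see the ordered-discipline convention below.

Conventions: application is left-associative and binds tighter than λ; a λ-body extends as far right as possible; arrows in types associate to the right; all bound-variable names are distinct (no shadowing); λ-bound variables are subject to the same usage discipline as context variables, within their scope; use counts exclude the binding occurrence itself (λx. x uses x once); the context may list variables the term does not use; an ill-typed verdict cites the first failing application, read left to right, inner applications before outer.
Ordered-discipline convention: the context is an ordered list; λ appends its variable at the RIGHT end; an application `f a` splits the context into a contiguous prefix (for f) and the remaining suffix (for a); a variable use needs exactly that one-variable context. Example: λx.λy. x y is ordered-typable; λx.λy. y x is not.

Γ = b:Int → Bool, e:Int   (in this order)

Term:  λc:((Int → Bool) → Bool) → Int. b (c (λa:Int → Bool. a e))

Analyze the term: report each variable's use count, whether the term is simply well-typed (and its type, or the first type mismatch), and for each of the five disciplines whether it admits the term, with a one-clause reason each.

usage: b ×1, e ×1, c (λ-bound) ×1, a (λ-bound) ×1
uses in reading order: b, c, a, e
typing: well-typed at (((Int → Bool) → Bool) → Int) → Bool
ordered: ✗ — needs exchange: uses follow b, c, a, e
linear: ✓ — each of b, e, c, a used exactly once
affine: ✓ — b, e, c, a: no repeats, contraction unneeded
relevant: ✓ — none of b, e, c, a goes unused
unrestricted: ✓ — well-typed at (((Int → Bool) → Bool) → Int) → Bool; no restrictions here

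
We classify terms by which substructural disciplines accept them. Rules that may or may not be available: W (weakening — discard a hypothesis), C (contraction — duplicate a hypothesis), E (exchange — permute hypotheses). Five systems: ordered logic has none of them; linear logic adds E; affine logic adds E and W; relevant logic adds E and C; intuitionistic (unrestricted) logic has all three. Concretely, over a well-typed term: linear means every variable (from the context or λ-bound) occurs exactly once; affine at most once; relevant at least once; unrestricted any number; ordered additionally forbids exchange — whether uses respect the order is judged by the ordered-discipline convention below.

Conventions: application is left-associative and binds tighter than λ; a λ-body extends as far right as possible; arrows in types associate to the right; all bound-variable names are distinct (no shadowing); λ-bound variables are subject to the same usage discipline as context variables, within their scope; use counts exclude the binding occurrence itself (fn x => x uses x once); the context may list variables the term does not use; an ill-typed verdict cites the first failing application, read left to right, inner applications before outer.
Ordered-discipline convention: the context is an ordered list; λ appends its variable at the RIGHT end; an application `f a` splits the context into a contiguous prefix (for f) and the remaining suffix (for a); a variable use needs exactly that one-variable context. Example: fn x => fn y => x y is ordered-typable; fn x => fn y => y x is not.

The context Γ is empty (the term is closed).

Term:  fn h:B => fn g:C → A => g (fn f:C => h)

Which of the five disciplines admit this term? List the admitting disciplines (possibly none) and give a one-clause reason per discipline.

admitted by: none
variable uses: h (λ-bound)=1; g (λ-bound)=1; f (λ-bound)=0
left-to-right use order: g, h
typing: ill-typed: an application expects C but receives C → B
ordered: ✗, fails simple typing
linear: ✗, a type mismatch blocks all five
affine: ✗, the type mismatch rejects it
relevant: ✗, not simply typable
unrestricted: ✗, fails simple typing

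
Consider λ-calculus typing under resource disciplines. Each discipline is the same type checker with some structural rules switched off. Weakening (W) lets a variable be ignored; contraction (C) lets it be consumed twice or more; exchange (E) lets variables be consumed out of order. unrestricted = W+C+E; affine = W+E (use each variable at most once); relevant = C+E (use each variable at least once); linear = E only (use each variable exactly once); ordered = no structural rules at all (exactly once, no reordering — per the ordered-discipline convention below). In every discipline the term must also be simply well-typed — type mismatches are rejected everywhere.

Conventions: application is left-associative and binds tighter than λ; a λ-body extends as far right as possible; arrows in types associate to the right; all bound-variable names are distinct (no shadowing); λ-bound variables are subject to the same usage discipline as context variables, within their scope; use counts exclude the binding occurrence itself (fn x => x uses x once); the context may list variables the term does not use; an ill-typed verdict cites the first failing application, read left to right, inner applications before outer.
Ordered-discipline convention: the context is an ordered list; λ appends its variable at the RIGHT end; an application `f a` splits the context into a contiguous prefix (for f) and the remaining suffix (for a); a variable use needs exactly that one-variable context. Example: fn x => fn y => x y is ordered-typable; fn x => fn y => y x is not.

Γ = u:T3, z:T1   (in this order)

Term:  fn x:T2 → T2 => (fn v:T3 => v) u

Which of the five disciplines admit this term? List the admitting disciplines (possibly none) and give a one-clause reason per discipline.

admitting disciplines: affine, unrestricted
counts: u: 1, z: 0, x (bound): 0, v (bound): 1
left-to-right use order: v, u
typing: ✓ — (T2 → T2) → T3
ordered ✗ (needs weakening: z, x unused)
linear ✗ (needs weakening: z, x unused)
affine ✓ (u, z, x, v: no repeats, contraction unneeded)
relevant ✗ (needs weakening: z, x unused)
unrestricted ✓ (well-typed at (T2 → T2) → T3; no restrictions here)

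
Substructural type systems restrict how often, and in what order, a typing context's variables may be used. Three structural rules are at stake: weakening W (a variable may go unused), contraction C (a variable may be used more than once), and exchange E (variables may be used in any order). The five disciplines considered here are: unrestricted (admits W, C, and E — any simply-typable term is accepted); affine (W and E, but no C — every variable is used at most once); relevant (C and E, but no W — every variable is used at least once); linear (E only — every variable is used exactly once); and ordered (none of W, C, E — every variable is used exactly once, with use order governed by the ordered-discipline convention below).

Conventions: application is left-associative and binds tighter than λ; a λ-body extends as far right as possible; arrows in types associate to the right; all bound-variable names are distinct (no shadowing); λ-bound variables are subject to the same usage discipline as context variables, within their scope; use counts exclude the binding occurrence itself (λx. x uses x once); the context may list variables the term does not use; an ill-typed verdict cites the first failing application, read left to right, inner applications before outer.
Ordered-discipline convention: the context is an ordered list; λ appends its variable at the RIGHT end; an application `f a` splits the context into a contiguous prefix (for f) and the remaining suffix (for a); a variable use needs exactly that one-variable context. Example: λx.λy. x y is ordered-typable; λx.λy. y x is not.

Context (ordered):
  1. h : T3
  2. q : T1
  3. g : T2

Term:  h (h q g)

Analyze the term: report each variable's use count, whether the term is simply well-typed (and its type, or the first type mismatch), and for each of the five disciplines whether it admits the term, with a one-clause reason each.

use counts: h: 2×; q: 1×; g: 1×
use order (left to right): h, h, q, g
typing: ill-typed: applying a non-function (T3)
ordered: ✗, not simply typable
linear: ✗, fails simple typing
affine: ✗, a type mismatch blocks all five
relevant: ✗, the type mismatch rejects it
unrestricted: ✗, not simply typable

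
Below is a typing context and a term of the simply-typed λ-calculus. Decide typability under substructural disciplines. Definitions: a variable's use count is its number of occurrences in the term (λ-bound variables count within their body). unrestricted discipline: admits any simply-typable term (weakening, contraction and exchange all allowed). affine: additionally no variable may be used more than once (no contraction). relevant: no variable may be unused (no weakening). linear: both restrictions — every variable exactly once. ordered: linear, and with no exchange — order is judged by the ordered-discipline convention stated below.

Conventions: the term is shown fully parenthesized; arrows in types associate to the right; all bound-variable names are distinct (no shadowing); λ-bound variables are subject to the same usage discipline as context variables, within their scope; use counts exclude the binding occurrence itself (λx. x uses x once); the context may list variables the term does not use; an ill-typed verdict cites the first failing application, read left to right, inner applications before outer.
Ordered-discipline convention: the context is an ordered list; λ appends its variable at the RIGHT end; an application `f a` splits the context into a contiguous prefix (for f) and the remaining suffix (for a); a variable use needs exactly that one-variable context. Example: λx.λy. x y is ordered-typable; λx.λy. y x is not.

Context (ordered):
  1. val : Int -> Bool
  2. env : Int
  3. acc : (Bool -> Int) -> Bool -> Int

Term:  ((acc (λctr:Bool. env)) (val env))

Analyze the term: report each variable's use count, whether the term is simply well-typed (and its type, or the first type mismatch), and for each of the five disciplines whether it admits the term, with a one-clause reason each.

variable uses: val: 1, env: 2, acc: 1, ctr [bound]: 0
order of uses: acc, env, val, env
typing: well-typed at Int
ordered: ✗ — uses contraction: env ×2; unused: ctr — weakening required
linear: ✗ — uses contraction: env ×2; unused: ctr — weakening required
affine: ✗ — uses contraction: env ×2
relevant: ✗ — unused: ctr — weakening required
unrestricted: ✓ — well-typed at Int; no restrictions here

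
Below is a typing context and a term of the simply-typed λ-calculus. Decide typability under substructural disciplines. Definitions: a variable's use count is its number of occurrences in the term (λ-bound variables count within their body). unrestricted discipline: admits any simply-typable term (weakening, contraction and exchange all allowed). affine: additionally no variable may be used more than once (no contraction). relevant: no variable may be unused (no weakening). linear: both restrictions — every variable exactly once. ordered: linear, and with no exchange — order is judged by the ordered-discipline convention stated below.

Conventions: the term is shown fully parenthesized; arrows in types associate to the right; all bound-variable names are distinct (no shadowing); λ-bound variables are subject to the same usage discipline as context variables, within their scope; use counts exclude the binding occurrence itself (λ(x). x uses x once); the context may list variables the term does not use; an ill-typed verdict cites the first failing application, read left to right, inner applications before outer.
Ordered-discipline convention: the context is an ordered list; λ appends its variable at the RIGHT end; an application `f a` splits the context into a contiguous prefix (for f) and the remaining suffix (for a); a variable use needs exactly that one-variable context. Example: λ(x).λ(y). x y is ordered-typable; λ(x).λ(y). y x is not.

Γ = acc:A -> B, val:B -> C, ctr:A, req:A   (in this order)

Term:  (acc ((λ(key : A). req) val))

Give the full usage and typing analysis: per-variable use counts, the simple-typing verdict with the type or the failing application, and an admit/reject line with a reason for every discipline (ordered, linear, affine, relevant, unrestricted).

usage: acc ×1; val ×1; ctr ×0; req ×1; key [bound] ×0
left-to-right use order: acc, req, val
typing: ill-typed: an argument B -> C mismatches the expected A
ordered ✗ (the type mismatch rejects it)
linear ✗ (not simply typable)
affine ✗ (fails simple typing)
relevant ✗ (a type mismatch blocks all five)
unrestricted ✗ (the type mismatch rejects it)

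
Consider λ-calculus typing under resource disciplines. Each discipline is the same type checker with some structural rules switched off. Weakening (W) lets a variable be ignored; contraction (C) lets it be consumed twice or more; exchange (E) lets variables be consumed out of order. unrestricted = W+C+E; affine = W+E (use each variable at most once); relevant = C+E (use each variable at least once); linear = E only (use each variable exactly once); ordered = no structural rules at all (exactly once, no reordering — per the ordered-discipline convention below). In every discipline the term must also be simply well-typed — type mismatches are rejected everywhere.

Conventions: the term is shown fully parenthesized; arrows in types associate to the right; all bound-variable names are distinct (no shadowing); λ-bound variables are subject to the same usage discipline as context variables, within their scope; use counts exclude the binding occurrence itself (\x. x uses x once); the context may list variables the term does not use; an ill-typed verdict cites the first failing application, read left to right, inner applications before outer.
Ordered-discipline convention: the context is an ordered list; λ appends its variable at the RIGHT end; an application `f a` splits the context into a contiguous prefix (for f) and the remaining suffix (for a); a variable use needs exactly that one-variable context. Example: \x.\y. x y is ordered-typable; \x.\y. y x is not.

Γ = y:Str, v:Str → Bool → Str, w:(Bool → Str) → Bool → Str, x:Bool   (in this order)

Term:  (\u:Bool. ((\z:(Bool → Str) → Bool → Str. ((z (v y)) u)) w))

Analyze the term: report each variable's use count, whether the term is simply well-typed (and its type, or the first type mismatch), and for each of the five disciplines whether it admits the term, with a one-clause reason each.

counts: y: 1, v: 1, w: 1, x: 0, u (bound): 1, z (bound): 1
uses in reading order: z, v, y, u, w
typing: well-typed at Bool → Str
ordered: ✗, needs weakening: x unused
linear: ✗, needs weakening: x unused
affine: ✓, at most one use each (y, v, w, x, u, z)
relevant: ✗, needs weakening: x unused
unrestricted: ✓, simply typable at Bool → Str; W, C, E all held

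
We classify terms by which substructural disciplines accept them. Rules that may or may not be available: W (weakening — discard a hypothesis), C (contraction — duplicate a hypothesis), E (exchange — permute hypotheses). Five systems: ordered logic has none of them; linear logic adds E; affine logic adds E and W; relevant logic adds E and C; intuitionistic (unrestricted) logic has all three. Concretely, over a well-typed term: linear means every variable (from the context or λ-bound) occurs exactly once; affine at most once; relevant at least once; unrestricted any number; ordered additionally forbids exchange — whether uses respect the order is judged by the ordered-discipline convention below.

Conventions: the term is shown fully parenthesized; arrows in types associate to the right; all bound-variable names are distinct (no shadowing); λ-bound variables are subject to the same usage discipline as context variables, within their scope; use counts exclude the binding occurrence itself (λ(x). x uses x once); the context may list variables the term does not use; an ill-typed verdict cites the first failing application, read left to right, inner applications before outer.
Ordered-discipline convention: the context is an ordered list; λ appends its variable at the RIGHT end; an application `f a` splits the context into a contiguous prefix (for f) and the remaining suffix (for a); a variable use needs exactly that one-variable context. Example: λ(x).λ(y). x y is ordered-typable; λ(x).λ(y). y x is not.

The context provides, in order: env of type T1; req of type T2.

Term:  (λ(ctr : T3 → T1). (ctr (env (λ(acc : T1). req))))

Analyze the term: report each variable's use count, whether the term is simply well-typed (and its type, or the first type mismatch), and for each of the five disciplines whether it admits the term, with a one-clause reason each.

variable uses: env ×1, req ×1, ctr [bound] ×1, acc [bound] ×0
order of uses: ctr, env, req
typing: ill-typed: non-arrow in function slot: T1
ordered: ✗ — the type mismatch rejects it
linear: ✗ — not simply typable
affine: ✗ — fails simple typing
relevant: ✗ — a type mismatch blocks all five
unrestricted: ✗ — the type mismatch rejects it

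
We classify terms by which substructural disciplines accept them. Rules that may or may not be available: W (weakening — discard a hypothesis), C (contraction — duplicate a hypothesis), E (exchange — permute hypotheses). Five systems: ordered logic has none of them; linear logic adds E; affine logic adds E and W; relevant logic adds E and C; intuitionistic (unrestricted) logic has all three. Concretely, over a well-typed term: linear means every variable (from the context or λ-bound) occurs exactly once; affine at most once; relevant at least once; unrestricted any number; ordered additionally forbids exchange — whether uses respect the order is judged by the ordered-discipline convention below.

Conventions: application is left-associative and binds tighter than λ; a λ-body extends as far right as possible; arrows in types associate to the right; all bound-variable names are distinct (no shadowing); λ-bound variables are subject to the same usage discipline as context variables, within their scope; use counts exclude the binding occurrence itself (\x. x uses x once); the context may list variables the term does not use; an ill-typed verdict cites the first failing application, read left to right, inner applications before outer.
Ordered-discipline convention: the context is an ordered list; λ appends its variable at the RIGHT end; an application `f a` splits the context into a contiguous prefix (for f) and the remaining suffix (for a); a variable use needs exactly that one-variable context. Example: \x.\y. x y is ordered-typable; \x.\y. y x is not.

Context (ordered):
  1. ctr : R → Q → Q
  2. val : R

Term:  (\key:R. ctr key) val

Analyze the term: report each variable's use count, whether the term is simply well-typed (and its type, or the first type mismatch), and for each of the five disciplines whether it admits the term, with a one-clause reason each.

usage: ctr: 1×, val: 1×, key [bound]: 1×
left-to-right use order: ctr, key, val
typing: well-typed — term : Q → Q
ordered ✓ (ctr, val, key: once each, no exchange needed)
linear ✓ (single use per variable (ctr, val, key))
affine ✓ (none of ctr, val, key used more than once)
relevant ✓ (ctr, val, key: all used, weakening unneeded)
unrestricted ✓ (simply typable at Q → Q; W, C, E all held)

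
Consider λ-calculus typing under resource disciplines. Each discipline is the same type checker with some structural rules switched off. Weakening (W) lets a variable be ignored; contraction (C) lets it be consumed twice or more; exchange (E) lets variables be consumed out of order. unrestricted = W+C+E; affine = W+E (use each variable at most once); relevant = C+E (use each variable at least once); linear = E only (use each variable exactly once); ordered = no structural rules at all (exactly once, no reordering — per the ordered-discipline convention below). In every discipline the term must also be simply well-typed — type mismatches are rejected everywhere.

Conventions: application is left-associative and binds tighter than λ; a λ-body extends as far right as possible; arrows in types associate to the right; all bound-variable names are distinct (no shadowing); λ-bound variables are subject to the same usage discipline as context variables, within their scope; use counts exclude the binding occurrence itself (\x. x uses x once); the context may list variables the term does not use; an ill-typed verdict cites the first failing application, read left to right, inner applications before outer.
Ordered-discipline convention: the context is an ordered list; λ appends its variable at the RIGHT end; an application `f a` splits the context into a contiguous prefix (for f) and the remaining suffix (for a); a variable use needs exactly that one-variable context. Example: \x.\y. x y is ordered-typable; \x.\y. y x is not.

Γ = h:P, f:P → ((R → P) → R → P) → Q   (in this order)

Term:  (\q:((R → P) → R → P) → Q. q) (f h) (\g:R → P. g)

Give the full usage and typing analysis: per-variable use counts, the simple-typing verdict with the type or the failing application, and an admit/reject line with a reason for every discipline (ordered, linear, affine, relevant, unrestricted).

use counts: h=1; f=1; q (bound)=1; g (bound)=1
order of uses: q, f, h, g
typing: well-typed — term : Q
ordered: ✗ — no contiguous prefix/suffix split fits q, f, h, g
linear: ✓ — h, f, q, g: one use apiece
affine: ✓ — no duplicate uses among h, f, q, g
relevant: ✓ — h, f, q, g: all used, weakening unneeded
unrestricted: ✓ — simply typable at Q; W, C, E all held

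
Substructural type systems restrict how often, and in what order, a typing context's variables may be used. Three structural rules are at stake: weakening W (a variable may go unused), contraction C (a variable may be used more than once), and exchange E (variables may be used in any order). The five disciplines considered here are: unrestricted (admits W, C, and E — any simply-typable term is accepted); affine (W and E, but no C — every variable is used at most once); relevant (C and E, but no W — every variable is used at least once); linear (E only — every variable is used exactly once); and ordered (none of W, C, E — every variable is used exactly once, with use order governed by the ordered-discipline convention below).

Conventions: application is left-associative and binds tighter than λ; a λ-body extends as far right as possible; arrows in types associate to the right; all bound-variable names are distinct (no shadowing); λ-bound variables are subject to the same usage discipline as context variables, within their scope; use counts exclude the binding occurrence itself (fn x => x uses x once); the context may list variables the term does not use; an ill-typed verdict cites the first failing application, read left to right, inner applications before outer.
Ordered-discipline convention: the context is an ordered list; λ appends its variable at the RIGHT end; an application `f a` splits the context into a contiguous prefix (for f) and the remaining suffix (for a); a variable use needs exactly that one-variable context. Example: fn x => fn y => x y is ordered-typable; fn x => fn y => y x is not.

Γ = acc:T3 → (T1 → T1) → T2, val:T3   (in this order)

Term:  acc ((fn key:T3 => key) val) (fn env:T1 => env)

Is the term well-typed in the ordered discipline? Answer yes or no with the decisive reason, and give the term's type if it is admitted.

yes — single-use (acc, val, key, env), ordered derivation ok; term : T2
variable uses: acc ×1, val ×1, key (bound) ×1, env (bound) ×1
use order (left to right): acc, key, val, env
typing: well-typed — term : T2
per-discipline verdicts: ordered ✓ | linear ✓ | affine ✓ | relevant ✓ | unrestricted ✓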